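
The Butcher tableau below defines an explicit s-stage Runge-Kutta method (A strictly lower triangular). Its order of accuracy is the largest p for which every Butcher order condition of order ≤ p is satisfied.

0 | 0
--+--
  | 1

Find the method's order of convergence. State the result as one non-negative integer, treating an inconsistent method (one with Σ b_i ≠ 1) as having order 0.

1

b = (1)
c = (0)
Σ b_i: 1·1 = 1 ✓; 1 stage ⇒ order 1.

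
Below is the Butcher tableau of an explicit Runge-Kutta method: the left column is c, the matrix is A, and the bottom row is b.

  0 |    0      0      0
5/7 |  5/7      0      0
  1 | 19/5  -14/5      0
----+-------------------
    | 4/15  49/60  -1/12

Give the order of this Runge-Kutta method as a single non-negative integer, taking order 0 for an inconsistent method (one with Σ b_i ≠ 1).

b = (4/15, 49/60, -1/12)
c = (0, 5/7, 1)
Ac = (0, 0, -2)
Σ b_i: 4/15·1 + 49/60·1 + (-1/12)·1 = 1 ✓
b·c: 49/60·5/7 + (-1/12)·1 = 1/2 ✓
b·c²: 49/60·25/49 + (-1/12)·1 = 1/3 ✓
b·Ac: (-1/12)·(-2) = 1/6 ✓; 3 stages ⇒ order 3.

3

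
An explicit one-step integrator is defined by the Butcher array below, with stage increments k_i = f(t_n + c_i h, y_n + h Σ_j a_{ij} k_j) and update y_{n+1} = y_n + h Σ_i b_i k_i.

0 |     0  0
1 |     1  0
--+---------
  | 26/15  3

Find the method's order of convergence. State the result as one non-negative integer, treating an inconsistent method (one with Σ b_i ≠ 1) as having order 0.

0

b = (26/15, 3)
c = (0, 1)
Σ b_i: 26/15·1 + 3·1 = 71/15 ≠ 1 ⇒ order 0.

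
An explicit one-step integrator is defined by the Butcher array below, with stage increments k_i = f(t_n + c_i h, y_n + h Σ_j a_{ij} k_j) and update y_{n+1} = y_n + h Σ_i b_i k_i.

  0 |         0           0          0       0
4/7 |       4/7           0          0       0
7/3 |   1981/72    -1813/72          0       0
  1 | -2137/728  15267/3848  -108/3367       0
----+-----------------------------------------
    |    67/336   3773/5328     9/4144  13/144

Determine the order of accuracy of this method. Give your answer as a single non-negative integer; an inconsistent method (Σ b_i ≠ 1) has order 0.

b = (67/336, 3773/5328, 9/4144, 13/144)
c = (0, 4/7, 7/3, 1)
Ac = (0, 0, -259/18, 57/26)
Σ b_i: 67/336·1 + 3773/5328·1 + 9/4144·1 + 13/144·1 = 1 ✓
b·c: 3773/5328·4/7 + 9/4144·7/3 + 13/144·1 = 1/2 ✓
b·c²: 3773/5328·16/49 + 9/4144·49/9 + 13/144·1 = 1/3 ✓
b·Ac: 9/4144·(-259/18) + 13/144·57/26 = 1/6 ✓
b·c³: 3773/5328·64/343 + 9/4144·343/27 + 13/144·1 = 1/4 ✓
b·(c∘Ac): 9/4144·(-1813/54) + 13/144·57/26 = 1/8 ✓
b·Ac²: 9/4144·(-74/9) + 13/144·102/91 = 1/12 ✓
b·A²c: 13/144·6/13 = 1/24 ✓; 4 stages ⇒ order 4.

4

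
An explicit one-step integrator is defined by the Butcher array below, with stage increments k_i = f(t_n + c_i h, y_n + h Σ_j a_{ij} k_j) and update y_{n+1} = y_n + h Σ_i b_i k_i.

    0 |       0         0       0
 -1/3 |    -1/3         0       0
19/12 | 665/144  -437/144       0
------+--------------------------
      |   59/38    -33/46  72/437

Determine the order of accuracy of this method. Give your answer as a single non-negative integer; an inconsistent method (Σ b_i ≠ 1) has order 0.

3

b = (59/38, -33/46, 72/437)
c = (0, -1/3, 19/12)
Ac = (0, 0, 437/432)
Σ b_i: 59/38·1 + (-33/46)·1 + 72/437·1 = 1 ✓
b·c: (-33/46)·(-1/3) + 72/437·19/12 = 1/2 ✓
b·c²: (-33/46)·1/9 + 72/437·361/144 = 1/3 ✓
b·Ac: 72/437·437/432 = 1/6 ✓; 3 stages ⇒ order 3.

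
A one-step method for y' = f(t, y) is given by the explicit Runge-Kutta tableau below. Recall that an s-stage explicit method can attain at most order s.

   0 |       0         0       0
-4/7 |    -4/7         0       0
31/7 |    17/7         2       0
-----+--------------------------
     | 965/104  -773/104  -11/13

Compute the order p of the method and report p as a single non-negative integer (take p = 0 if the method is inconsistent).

b = (965/104, -773/104, -11/13)
c = (0, -4/7, 31/7)
Ac = (0, 0, -8/7)
Σ b_i: 965/104·1 + (-773/104)·1 + (-11/13)·1 = 1 ✓
b·c: (-773/104)·(-4/7) + (-11/13)·31/7 = 1/2 ✓
b·c²: (-773/104)·16/49 + (-11/13)·961/49 = -1731/91 ≠ 1/3 ⇒ order 2.
b·Ac: (-11/13)·(-8/7) = 88/91 ≠ 1/6

2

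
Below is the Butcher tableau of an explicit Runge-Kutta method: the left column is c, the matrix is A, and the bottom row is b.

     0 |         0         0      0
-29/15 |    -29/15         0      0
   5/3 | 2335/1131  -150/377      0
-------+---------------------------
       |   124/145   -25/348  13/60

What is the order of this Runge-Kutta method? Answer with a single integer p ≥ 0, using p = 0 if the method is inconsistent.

3

b = (124/145, -25/348, 13/60)
c = (0, -29/15, 5/3)
Ac = (0, 0, 10/13)
Σ b_i: 124/145·1 + (-25/348)·1 + 13/60·1 = 1 ✓
b·c: (-25/348)·(-29/15) + 13/60·5/3 = 1/2 ✓
b·c²: (-25/348)·841/225 + 13/60·25/9 = 1/3 ✓
b·Ac: 13/60·10/13 = 1/6 ✓; 3 stages ⇒ order 3.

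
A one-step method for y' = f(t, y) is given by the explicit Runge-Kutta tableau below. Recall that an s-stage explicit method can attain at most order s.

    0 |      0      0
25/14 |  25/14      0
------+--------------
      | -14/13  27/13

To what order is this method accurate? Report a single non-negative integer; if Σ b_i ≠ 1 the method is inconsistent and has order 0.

b = (-14/13, 27/13)
c = (0, 25/14)
Σ b_i: (-14/13)·1 + 27/13·1 = 1 ✓
b·c: 27/13·25/14 = 675/182 ≠ 1/2 ⇒ order 1.

1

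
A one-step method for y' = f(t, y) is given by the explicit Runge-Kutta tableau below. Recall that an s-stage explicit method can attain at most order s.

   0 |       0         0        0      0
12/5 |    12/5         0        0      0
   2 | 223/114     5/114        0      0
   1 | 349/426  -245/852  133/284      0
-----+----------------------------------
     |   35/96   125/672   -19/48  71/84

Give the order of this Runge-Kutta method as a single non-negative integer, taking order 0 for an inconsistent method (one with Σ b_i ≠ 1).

b = (35/96, 125/672, -19/48, 71/84)
c = (0, 12/5, 2, 1)
Ac = (0, 0, 2/19, 35/142)
Σ b_i: 35/96·1 + 125/672·1 + (-19/48)·1 + 71/84·1 = 1 ✓
b·c: 125/672·12/5 + (-19/48)·2 + 71/84·1 = 1/2 ✓
b·c²: 125/672·144/25 + (-19/48)·4 + 71/84·1 = 1/3 ✓
b·Ac: (-19/48)·2/19 + 71/84·35/142 = 1/6 ✓
b·c³: 125/672·1728/125 + (-19/48)·8 + 71/84·1 = 1/4 ✓
b·(c∘Ac): (-19/48)·4/19 + 71/84·35/142 = 1/8 ✓
b·Ac²: (-19/48)·24/95 + 71/84·77/355 = 1/12 ✓
b·A²c: 71/84·7/142 = 1/24 ✓; 4 stages ⇒ order 4.

4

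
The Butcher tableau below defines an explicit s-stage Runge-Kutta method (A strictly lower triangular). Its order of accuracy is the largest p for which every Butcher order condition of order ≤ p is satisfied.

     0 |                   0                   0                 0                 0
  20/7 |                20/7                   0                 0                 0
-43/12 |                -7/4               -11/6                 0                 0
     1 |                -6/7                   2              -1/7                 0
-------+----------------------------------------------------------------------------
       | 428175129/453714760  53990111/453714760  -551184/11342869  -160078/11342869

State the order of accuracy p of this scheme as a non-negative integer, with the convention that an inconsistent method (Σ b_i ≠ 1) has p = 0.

3

b = (428175129/453714760, 53990111/453714760, -551184/11342869, -160078/11342869)
c = (0, 20/7, -43/12, 1)
Ac = (0, 0, -110/21, 523/84)
Σ b_i: 428175129/453714760·1 + 53990111/453714760·1 + (-551184/11342869)·1 + (-160078/11342869)·1 = 1 ✓
b·c: 53990111/453714760·20/7 + (-551184/11342869)·(-43/12) + (-160078/11342869)·1 = 1/2 ✓
b·c²: 53990111/453714760·400/49 + (-551184/11342869)·1849/144 + (-160078/11342869)·1 = 1/3 ✓
b·Ac: (-551184/11342869)·(-110/21) + (-160078/11342869)·523/84 = 1/6 ✓
b·c³: 53990111/453714760·8000/343 + (-551184/11342869)·(-79507/1728) + (-160078/11342869)·1 = 14283753311/2858402988 ≠ 1/4 ⇒ order 3.
b·(c∘Ac): (-551184/11342869)·2365/126 + (-160078/11342869)·523/84 = -476377117/476400498 ≠ 1/8
b·Ac²: (-551184/11342869)·(-2200/147) + (-160078/11342869)·102257/7056 = 20917967177/40017641832 ≠ 1/12
b·A²c: (-160078/11342869)·110/147 = -17608580/1667401743 ≠ 1/24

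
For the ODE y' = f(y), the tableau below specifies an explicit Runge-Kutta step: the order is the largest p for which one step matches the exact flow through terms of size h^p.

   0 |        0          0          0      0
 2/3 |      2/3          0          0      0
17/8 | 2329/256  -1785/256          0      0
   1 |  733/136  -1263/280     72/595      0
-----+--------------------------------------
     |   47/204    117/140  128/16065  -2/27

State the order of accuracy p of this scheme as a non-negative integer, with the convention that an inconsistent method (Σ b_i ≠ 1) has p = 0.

4

b = (47/204, 117/140, 128/16065, -2/27)
c = (0, 2/3, 17/8, 1)
Ac = (0, 0, -595/128, -11/4)
Σ b_i: 47/204·1 + 117/140·1 + 128/16065·1 + (-2/27)·1 = 1 ✓
b·c: 117/140·2/3 + 128/16065·17/8 + (-2/27)·1 = 1/2 ✓
b·c²: 117/140·4/9 + 128/16065·289/64 + (-2/27)·1 = 1/3 ✓
b·Ac: 128/16065·(-595/128) + (-2/27)·(-11/4) = 1/6 ✓
b·c³: 117/140·8/27 + 128/16065·4913/512 + (-2/27)·1 = 1/4 ✓
b·(c∘Ac): 128/16065·(-10115/1024) + (-2/27)·(-11/4) = 1/8 ✓
b·Ac²: 128/16065·(-595/192) + (-2/27)·(-35/24) = 1/12 ✓
b·A²c: (-2/27)·(-9/16) = 1/24 ✓; 4 stages ⇒ order 4.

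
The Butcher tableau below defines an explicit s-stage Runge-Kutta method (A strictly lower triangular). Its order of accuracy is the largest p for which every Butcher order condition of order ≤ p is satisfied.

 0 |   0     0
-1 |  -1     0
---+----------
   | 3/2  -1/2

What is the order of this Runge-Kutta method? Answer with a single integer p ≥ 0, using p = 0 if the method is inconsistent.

b = (3/2, -1/2)
c = (0, -1)
Σ b_i: 3/2·1 + (-1/2)·1 = 1 ✓
b·c: (-1/2)·(-1) = 1/2 ✓; 2 stages ⇒ order 2.

2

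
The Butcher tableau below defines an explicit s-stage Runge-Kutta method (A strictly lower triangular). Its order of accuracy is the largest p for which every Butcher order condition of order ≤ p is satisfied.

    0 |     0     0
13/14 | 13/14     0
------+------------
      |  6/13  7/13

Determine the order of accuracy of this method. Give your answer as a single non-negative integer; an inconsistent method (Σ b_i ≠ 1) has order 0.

2

b = (6/13, 7/13)
c = (0, 13/14)
Σ b_i: 6/13·1 + 7/13·1 = 1 ✓
b·c: 7/13·13/14 = 1/2 ✓; 2 stages ⇒ order 2.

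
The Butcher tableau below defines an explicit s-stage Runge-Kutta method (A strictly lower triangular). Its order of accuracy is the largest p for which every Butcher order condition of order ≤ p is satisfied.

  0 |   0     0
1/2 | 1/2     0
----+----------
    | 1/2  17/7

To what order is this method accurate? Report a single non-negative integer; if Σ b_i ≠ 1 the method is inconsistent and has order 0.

0

b = (1/2, 17/7)
c = (0, 1/2)
Σ b_i: 1/2·1 + 17/7·1 = 41/14 ≠ 1 ⇒ order 0.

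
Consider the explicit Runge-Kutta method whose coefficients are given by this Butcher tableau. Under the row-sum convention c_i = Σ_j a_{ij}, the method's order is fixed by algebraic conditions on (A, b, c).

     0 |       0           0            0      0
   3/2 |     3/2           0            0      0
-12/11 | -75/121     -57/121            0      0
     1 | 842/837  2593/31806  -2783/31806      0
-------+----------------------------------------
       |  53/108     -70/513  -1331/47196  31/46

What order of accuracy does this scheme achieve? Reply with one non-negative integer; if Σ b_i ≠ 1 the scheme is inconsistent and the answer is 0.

b = (53/108, -70/513, -1331/47196, 31/46)
c = (0, 3/2, -12/11, 1)
Ac = (0, 0, -171/242, 27/124)
Σ b_i: 53/108·1 + (-70/513)·1 + (-1331/47196)·1 + 31/46·1 = 1 ✓
b·c: (-70/513)·3/2 + (-1331/47196)·(-12/11) + 31/46·1 = 1/2 ✓
b·c²: (-70/513)·9/4 + (-1331/47196)·144/121 + 31/46·1 = 1/3 ✓
b·Ac: (-1331/47196)·(-171/242) + 31/46·27/124 = 1/6 ✓
b·c³: (-70/513)·27/8 + (-1331/47196)·(-1728/1331) + 31/46·1 = 1/4 ✓
b·(c∘Ac): (-1331/47196)·1026/1331 + 31/46·27/124 = 1/8 ✓
b·Ac²: (-1331/47196)·(-513/484) + 31/46·59/744 = 1/12 ✓
b·A²c: 31/46·23/372 = 1/24 ✓; 4 stages ⇒ order 4.

4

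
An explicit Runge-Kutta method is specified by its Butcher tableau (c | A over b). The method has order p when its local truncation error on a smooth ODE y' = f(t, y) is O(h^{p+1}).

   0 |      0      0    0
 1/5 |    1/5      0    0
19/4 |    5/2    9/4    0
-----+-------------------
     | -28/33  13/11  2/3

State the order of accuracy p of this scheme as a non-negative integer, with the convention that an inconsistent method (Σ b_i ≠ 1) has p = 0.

1

b = (-28/33, 13/11, 2/3)
c = (0, 1/5, 19/4)
Ac = (0, 0, 9/20)
Σ b_i: (-28/33)·1 + 13/11·1 + 2/3·1 = 1 ✓
b·c: 13/11·1/5 + 2/3·19/4 = 1123/330 ≠ 1/2 ⇒ order 1.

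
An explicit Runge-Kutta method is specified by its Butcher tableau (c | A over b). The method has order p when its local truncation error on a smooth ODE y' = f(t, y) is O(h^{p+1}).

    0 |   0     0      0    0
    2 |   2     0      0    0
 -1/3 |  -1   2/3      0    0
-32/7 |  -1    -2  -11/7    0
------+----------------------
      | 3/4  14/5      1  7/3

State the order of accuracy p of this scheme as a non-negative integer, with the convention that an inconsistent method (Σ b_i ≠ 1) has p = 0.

0

b = (3/4, 14/5, 1, 7/3)
c = (0, 2, -1/3, -32/7)
Ac = (0, 0, 4/3, -73/21)
Σ b_i: 3/4·1 + 14/5·1 + 1·1 + 7/3·1 = 413/60 ≠ 1 ⇒ order 0.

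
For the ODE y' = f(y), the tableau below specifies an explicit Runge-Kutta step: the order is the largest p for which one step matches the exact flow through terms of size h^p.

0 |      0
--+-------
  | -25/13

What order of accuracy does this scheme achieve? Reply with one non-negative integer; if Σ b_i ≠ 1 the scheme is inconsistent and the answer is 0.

0

b = (-25/13)
c = (0)
Σ b_i: (-25/13)·1 = -25/13 ≠ 1 ⇒ order 0.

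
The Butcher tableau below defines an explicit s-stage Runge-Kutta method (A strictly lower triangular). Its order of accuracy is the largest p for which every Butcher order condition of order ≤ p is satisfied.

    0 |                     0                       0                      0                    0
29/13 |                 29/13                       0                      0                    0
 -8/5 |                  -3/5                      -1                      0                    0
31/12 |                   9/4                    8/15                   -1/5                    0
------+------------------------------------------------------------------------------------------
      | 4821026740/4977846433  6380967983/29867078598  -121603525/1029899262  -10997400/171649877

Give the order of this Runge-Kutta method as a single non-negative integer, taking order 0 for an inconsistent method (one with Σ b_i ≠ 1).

3

b = (4821026740/4977846433, 6380967983/29867078598, -121603525/1029899262, -10997400/171649877)
c = (0, 29/13, -8/5, 31/12)
Ac = (0, 0, -29/13, 1472/975)
Σ b_i: 4821026740/4977846433·1 + 6380967983/29867078598·1 + (-121603525/1029899262)·1 + (-10997400/171649877)·1 = 1 ✓
b·c: 6380967983/29867078598·29/13 + (-121603525/1029899262)·(-8/5) + (-10997400/171649877)·31/12 = 1/2 ✓
b·c²: 6380967983/29867078598·841/169 + (-121603525/1029899262)·64/25 + (-10997400/171649877)·961/144 = 1/3 ✓
b·Ac: (-121603525/1029899262)·(-29/13) + (-10997400/171649877)·1472/975 = 1/6 ✓
b·c³: 6380967983/29867078598·24389/2197 + (-121603525/1029899262)·(-512/125) + (-10997400/171649877)·29791/1728 = 1406423571797/803321424360 ≠ 1/4 ⇒ order 3.
b·(c∘Ac): (-121603525/1029899262)·232/65 + (-10997400/171649877)·11408/2925 = -1497993212/2231448401 ≠ 1/8
b·Ac²: (-121603525/1029899262)·(-841/169) + (-10997400/171649877)·135752/63375 = 30146869157/66943452030 ≠ 1/12
b·A²c: (-10997400/171649877)·29/65 = -63784920/2231448401 ≠ 1/24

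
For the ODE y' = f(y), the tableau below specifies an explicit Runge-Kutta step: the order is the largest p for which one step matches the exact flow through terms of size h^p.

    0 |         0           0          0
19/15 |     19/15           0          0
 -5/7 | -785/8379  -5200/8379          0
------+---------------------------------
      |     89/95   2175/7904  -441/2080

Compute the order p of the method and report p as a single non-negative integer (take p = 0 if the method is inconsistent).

b = (89/95, 2175/7904, -441/2080)
c = (0, 19/15, -5/7)
Ac = (0, 0, -1040/1323)
Σ b_i: 89/95·1 + 2175/7904·1 + (-441/2080)·1 = 1 ✓
b·c: 2175/7904·19/15 + (-441/2080)·(-5/7) = 1/2 ✓
b·c²: 2175/7904·361/225 + (-441/2080)·25/49 = 1/3 ✓
b·Ac: (-441/2080)·(-1040/1323) = 1/6 ✓; 3 stages ⇒ order 3.

3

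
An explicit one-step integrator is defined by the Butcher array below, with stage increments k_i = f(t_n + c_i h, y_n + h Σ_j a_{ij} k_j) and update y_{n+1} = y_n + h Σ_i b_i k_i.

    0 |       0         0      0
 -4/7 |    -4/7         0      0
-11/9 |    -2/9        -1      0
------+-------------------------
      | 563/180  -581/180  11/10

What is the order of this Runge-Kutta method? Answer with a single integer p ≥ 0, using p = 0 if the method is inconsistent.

b = (563/180, -581/180, 11/10)
c = (0, -4/7, -11/9)
Ac = (0, 0, 4/7)
Σ b_i: 563/180·1 + (-581/180)·1 + 11/10·1 = 1 ✓
b·c: (-581/180)·(-4/7) + 11/10·(-11/9) = 1/2 ✓
b·c²: (-581/180)·16/49 + 11/10·121/81 = 3341/5670 ≠ 1/3 ⇒ order 2.
b·Ac: 11/10·4/7 = 22/35 ≠ 1/6

2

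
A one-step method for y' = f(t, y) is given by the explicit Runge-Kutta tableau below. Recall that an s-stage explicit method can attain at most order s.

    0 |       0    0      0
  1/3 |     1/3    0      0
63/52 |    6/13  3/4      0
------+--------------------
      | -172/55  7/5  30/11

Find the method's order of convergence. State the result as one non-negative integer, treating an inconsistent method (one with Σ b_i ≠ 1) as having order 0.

b = (-172/55, 7/5, 30/11)
c = (0, 1/3, 63/52)
Ac = (0, 0, 1/4)
Σ b_i: (-172/55)·1 + 7/5·1 + 30/11·1 = 1 ✓
b·c: 7/5·1/3 + 30/11·63/52 = 16177/4290 ≠ 1/2 ⇒ order 1.

1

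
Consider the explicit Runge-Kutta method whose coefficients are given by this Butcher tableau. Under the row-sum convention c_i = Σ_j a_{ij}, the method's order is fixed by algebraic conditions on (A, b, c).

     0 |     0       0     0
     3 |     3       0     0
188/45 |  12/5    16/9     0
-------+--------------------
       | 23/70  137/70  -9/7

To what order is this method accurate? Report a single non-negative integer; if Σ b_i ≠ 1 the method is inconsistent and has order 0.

2

b = (23/70, 137/70, -9/7)
c = (0, 3, 188/45)
Ac = (0, 0, 16/3)
Σ b_i: 23/70·1 + 137/70·1 + (-9/7)·1 = 1 ✓
b·c: 137/70·3 + (-9/7)·188/45 = 1/2 ✓
b·c²: 137/70·9 + (-9/7)·35344/2025 = -15203/3150 ≠ 1/3 ⇒ order 2.
b·Ac: (-9/7)·16/3 = -48/7 ≠ 1/6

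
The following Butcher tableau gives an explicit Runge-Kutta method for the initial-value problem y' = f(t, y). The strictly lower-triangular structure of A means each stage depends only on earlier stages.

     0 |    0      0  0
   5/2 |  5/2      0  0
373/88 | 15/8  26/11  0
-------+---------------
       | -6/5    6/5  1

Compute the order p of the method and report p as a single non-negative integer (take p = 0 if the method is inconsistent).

1

b = (-6/5, 6/5, 1)
c = (0, 5/2, 373/88)
Ac = (0, 0, 65/11)
Σ b_i: (-6/5)·1 + 6/5·1 + 1·1 = 1 ✓
b·c: 6/5·5/2 + 1·373/88 = 637/88 ≠ 1/2 ⇒ order 1.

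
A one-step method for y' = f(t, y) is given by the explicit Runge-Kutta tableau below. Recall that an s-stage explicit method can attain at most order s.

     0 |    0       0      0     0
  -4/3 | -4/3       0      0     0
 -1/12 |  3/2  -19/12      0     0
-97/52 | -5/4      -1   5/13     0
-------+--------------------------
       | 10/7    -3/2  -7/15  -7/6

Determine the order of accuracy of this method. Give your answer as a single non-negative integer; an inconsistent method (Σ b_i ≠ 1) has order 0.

0

b = (10/7, -3/2, -7/15, -7/6)
c = (0, -4/3, -1/12, -97/52)
Ac = (0, 0, 19/9, 203/156)
Σ b_i: 10/7·1 + (-3/2)·1 + (-7/15)·1 + (-7/6)·1 = -179/105 ≠ 1 ⇒ order 0.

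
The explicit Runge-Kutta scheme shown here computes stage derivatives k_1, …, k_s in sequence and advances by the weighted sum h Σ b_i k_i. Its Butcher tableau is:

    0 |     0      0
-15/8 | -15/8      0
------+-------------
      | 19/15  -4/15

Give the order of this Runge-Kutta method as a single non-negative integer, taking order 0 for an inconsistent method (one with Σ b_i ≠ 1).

b = (19/15, -4/15)
c = (0, -15/8)
Σ b_i: 19/15·1 + (-4/15)·1 = 1 ✓
b·c: (-4/15)·(-15/8) = 1/2 ✓; 2 stages ⇒ order 2.

2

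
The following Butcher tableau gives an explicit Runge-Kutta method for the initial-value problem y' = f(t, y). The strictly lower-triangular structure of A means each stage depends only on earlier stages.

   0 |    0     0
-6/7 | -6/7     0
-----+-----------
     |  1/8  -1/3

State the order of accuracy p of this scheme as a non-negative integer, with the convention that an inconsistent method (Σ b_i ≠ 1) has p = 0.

b = (1/8, -1/3)
c = (0, -6/7)
Σ b_i: 1/8·1 + (-1/3)·1 = -5/24 ≠ 1 ⇒ order 0.

0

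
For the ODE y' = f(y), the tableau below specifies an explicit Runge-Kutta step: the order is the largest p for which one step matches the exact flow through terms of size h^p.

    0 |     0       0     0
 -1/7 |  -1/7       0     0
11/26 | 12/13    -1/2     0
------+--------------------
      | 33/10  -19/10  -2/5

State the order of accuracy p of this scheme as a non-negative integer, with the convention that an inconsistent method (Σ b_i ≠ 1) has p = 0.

1

b = (33/10, -19/10, -2/5)
c = (0, -1/7, 11/26)
Ac = (0, 0, 1/14)
Σ b_i: 33/10·1 + (-19/10)·1 + (-2/5)·1 = 1 ✓
b·c: (-19/10)·(-1/7) + (-2/5)·11/26 = 93/910 ≠ 1/2 ⇒ order 1.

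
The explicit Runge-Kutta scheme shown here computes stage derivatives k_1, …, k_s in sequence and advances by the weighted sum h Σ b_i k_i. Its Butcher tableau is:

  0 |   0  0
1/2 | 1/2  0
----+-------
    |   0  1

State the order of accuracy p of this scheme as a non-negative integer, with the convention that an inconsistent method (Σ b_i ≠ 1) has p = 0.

2

b = (0, 1)
c = (0, 1/2)
Σ b_i: 1·1 = 1 ✓
b·c: 1·1/2 = 1/2 ✓; 2 stages ⇒ order 2.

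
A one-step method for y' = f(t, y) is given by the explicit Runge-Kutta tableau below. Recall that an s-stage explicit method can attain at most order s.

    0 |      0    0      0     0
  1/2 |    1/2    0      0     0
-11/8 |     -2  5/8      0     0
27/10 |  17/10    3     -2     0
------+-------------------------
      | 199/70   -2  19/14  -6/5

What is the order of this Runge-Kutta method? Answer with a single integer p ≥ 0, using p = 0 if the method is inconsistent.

1

b = (199/70, -2, 19/14, -6/5)
c = (0, 1/2, -11/8, 27/10)
Ac = (0, 0, 5/16, 17/4)
Σ b_i: 199/70·1 + (-2)·1 + 19/14·1 + (-6/5)·1 = 1 ✓
b·c: (-2)·1/2 + 19/14·(-11/8) + (-6/5)·27/10 = -17097/2800 ≠ 1/2 ⇒ order 1.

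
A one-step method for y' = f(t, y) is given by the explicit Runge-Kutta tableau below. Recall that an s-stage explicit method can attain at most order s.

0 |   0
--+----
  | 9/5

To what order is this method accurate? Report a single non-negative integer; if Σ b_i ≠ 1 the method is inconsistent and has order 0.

0

b = (9/5)
c = (0)
Σ b_i: 9/5·1 = 9/5 ≠ 1 ⇒ order 0.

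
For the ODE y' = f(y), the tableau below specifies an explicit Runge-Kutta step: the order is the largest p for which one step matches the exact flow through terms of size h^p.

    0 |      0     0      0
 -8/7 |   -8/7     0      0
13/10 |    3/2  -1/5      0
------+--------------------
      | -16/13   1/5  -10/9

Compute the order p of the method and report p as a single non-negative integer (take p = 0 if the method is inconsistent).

0

b = (-16/13, 1/5, -10/9)
c = (0, -8/7, 13/10)
Ac = (0, 0, 8/35)
Σ b_i: (-16/13)·1 + 1/5·1 + (-10/9)·1 = -1253/585 ≠ 1 ⇒ order 0.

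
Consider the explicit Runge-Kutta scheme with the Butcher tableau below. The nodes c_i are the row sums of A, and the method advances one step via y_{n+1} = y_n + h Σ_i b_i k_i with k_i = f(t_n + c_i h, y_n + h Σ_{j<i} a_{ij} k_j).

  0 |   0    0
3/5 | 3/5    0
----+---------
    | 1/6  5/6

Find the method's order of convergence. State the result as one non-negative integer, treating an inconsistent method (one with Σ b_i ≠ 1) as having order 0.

2

b = (1/6, 5/6)
c = (0, 3/5)
Σ b_i: 1/6·1 + 5/6·1 = 1 ✓
b·c: 5/6·3/5 = 1/2 ✓; 2 stages ⇒ order 2.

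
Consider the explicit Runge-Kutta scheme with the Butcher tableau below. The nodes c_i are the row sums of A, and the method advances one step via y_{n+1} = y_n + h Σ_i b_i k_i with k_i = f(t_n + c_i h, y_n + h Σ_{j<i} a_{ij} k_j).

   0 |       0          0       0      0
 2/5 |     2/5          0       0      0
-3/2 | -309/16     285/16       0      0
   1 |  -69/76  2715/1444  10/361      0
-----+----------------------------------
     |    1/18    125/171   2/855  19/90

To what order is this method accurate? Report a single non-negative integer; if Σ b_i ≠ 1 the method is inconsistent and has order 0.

b = (1/18, 125/171, 2/855, 19/90)
c = (0, 2/5, -3/2, 1)
Ac = (0, 0, 57/8, 27/38)
Σ b_i: 1/18·1 + 125/171·1 + 2/855·1 + 19/90·1 = 1 ✓
b·c: 125/171·2/5 + 2/855·(-3/2) + 19/90·1 = 1/2 ✓
b·c²: 125/171·4/25 + 2/855·9/4 + 19/90·1 = 1/3 ✓
b·Ac: 2/855·57/8 + 19/90·27/38 = 1/6 ✓
b·c³: 125/171·8/125 + 2/855·(-27/8) + 19/90·1 = 1/4 ✓
b·(c∘Ac): 2/855·(-171/16) + 19/90·27/38 = 1/8 ✓
b·Ac²: 2/855·57/20 + 19/90·69/190 = 1/12 ✓
b·A²c: 19/90·15/76 = 1/24 ✓; 4 stages ⇒ order 4.

4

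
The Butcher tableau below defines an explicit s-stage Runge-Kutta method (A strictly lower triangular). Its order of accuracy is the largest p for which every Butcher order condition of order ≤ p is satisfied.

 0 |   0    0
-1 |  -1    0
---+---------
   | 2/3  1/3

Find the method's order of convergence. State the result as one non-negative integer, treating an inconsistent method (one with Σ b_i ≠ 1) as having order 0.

b = (2/3, 1/3)
c = (0, -1)
Σ b_i: 2/3·1 + 1/3·1 = 1 ✓
b·c: 1/3·(-1) = -1/3 ≠ 1/2 ⇒ order 1.

1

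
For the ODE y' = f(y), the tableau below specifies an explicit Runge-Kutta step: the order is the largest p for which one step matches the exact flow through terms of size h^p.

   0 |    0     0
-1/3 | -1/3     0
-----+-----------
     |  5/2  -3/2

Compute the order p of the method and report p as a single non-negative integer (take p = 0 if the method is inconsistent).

b = (5/2, -3/2)
c = (0, -1/3)
Σ b_i: 5/2·1 + (-3/2)·1 = 1 ✓
b·c: (-3/2)·(-1/3) = 1/2 ✓; 2 stages ⇒ order 2.

2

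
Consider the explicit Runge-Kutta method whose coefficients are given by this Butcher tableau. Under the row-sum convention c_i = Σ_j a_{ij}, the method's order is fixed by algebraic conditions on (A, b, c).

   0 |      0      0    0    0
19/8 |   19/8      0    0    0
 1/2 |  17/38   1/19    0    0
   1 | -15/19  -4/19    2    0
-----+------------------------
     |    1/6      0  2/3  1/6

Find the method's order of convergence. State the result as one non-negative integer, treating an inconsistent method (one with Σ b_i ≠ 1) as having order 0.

4

b = (1/6, 0, 2/3, 1/6)
c = (0, 19/8, 1/2, 1)
Ac = (0, 0, 1/8, 1/2)
Σ b_i: 1/6·1 + 2/3·1 + 1/6·1 = 1 ✓
b·c: 2/3·1/2 + 1/6·1 = 1/2 ✓
b·c²: 2/3·1/4 + 1/6·1 = 1/3 ✓
b·Ac: 2/3·1/8 + 1/6·1/2 = 1/6 ✓
b·c³: 2/3·1/8 + 1/6·1 = 1/4 ✓
b·(c∘Ac): 2/3·1/16 + 1/6·1/2 = 1/8 ✓
b·Ac²: 2/3·19/64 + 1/6·(-11/16) = 1/12 ✓
b·A²c: 1/6·1/4 = 1/24 ✓; 4 stages ⇒ order 4.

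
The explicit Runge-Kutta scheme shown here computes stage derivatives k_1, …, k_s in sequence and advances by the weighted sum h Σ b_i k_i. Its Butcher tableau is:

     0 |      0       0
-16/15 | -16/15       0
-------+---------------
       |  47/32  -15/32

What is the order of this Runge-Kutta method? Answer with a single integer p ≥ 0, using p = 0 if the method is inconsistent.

b = (47/32, -15/32)
c = (0, -16/15)
Σ b_i: 47/32·1 + (-15/32)·1 = 1 ✓
b·c: (-15/32)·(-16/15) = 1/2 ✓; 2 stages ⇒ order 2.

2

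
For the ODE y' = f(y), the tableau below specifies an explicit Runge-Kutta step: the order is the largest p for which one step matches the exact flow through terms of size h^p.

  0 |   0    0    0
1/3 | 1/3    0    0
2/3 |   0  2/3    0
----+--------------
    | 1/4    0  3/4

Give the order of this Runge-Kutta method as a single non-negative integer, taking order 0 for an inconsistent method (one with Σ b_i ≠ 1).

3

b = (1/4, 0, 3/4)
c = (0, 1/3, 2/3)
Ac = (0, 0, 2/9)
Σ b_i: 1/4·1 + 3/4·1 = 1 ✓
b·c: 3/4·2/3 = 1/2 ✓
b·c²: 3/4·4/9 = 1/3 ✓
b·Ac: 3/4·2/9 = 1/6 ✓; 3 stages ⇒ order 3.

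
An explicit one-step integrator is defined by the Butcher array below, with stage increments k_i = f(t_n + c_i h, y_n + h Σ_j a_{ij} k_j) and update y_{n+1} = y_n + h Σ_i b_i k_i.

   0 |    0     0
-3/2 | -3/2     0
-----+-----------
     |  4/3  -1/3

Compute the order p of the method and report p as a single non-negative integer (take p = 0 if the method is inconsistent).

b = (4/3, -1/3)
c = (0, -3/2)
Σ b_i: 4/3·1 + (-1/3)·1 = 1 ✓
b·c: (-1/3)·(-3/2) = 1/2 ✓; 2 stages ⇒ order 2.

2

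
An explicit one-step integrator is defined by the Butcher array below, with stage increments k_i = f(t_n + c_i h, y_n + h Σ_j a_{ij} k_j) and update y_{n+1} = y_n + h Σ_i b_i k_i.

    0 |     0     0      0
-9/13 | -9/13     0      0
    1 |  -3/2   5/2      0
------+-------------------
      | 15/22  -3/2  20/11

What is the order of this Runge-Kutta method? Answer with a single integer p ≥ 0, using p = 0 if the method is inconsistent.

1

b = (15/22, -3/2, 20/11)
c = (0, -9/13, 1)
Ac = (0, 0, -45/26)
Σ b_i: 15/22·1 + (-3/2)·1 + 20/11·1 = 1 ✓
b·c: (-3/2)·(-9/13) + 20/11·1 = 817/286 ≠ 1/2 ⇒ order 1.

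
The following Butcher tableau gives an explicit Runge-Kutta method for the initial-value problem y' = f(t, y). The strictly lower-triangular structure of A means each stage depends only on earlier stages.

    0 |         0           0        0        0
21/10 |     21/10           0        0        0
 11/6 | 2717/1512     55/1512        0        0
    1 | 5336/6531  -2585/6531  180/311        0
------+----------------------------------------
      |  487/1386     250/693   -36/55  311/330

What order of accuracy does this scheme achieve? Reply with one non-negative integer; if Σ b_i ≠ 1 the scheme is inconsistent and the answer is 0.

4

b = (487/1386, 250/693, -36/55, 311/330)
c = (0, 21/10, 11/6, 1)
Ac = (0, 0, 11/144, 143/622)
Σ b_i: 487/1386·1 + 250/693·1 + (-36/55)·1 + 311/330·1 = 1 ✓
b·c: 250/693·21/10 + (-36/55)·11/6 + 311/330·1 = 1/2 ✓
b·c²: 250/693·441/100 + (-36/55)·121/36 + 311/330·1 = 1/3 ✓
b·Ac: (-36/55)·11/144 + 311/330·143/622 = 1/6 ✓
b·c³: 250/693·9261/1000 + (-36/55)·1331/216 + 311/330·1 = 1/4 ✓
b·(c∘Ac): (-36/55)·121/864 + 311/330·143/622 = 1/8 ✓
b·Ac²: (-36/55)·77/480 + 311/330·1243/6220 = 1/12 ✓
b·A²c: 311/330·55/1244 = 1/24 ✓; 4 stages ⇒ order 4.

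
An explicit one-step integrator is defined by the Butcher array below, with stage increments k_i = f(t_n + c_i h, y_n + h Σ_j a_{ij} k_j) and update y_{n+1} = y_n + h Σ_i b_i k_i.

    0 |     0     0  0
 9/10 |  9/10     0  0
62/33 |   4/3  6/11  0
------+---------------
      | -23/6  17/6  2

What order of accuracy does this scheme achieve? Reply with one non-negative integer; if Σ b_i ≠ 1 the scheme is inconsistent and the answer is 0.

1

b = (-23/6, 17/6, 2)
c = (0, 9/10, 62/33)
Ac = (0, 0, 27/55)
Σ b_i: (-23/6)·1 + 17/6·1 + 2·1 = 1 ✓
b·c: 17/6·9/10 + 2·62/33 = 4163/660 ≠ 1/2 ⇒ order 1.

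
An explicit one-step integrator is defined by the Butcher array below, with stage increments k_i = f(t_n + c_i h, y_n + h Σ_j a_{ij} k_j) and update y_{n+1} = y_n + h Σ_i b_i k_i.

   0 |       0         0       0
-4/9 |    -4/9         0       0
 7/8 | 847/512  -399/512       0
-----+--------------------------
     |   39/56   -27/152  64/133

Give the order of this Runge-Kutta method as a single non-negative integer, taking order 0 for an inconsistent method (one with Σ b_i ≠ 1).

b = (39/56, -27/152, 64/133)
c = (0, -4/9, 7/8)
Ac = (0, 0, 133/384)
Σ b_i: 39/56·1 + (-27/152)·1 + 64/133·1 = 1 ✓
b·c: (-27/152)·(-4/9) + 64/133·7/8 = 1/2 ✓
b·c²: (-27/152)·16/81 + 64/133·49/64 = 1/3 ✓
b·Ac: 64/133·133/384 = 1/6 ✓; 3 stages ⇒ order 3.

3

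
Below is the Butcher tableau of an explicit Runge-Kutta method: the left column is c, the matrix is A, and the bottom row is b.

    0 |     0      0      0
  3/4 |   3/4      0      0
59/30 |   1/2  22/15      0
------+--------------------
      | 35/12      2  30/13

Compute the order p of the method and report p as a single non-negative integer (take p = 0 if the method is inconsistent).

0

b = (35/12, 2, 30/13)
c = (0, 3/4, 59/30)
Ac = (0, 0, 11/10)
Σ b_i: 35/12·1 + 2·1 + 30/13·1 = 1127/156 ≠ 1 ⇒ order 0.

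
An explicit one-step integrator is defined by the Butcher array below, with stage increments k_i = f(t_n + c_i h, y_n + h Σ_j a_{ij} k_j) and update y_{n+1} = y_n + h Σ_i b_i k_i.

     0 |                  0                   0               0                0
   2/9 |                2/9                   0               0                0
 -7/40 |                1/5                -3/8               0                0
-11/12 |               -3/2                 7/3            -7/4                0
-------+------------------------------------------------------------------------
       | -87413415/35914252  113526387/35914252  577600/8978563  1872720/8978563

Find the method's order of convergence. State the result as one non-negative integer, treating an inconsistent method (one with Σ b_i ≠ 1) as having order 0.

b = (-87413415/35914252, 113526387/35914252, 577600/8978563, 1872720/8978563)
c = (0, 2/9, -7/40, -11/12)
Ac = (0, 0, -1/12, 3563/4320)
Σ b_i: (-87413415/35914252)·1 + 113526387/35914252·1 + 577600/8978563·1 + 1872720/8978563·1 = 1 ✓
b·c: 113526387/35914252·2/9 + 577600/8978563·(-7/40) + 1872720/8978563·(-11/12) = 1/2 ✓
b·c²: 113526387/35914252·4/81 + 577600/8978563·49/1600 + 1872720/8978563·121/144 = 1/3 ✓
b·Ac: 577600/8978563·(-1/12) + 1872720/8978563·3563/4320 = 1/6 ✓
b·c³: 113526387/35914252·8/729 + 577600/8978563·(-343/64000) + 1872720/8978563·(-1331/1728) = -111348881/881531640 ≠ 1/4 ⇒ order 3.
b·(c∘Ac): 577600/8978563·7/480 + 1872720/8978563·(-39193/51840) = -33778171/215485512 ≠ 1/8
b·Ac²: 577600/8978563·(-1/54) + 1872720/8978563·95851/1555200 = 20564041/1763063280 ≠ 1/12
b·A²c: 1872720/8978563·7/48 = 273105/8978563 ≠ 1/24

3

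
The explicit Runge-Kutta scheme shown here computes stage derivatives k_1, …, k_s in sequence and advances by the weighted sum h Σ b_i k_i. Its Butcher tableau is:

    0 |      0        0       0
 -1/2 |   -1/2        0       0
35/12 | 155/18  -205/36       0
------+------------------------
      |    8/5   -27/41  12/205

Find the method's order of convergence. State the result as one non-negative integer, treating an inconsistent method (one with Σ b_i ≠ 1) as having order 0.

3

b = (8/5, -27/41, 12/205)
c = (0, -1/2, 35/12)
Ac = (0, 0, 205/72)
Σ b_i: 8/5·1 + (-27/41)·1 + 12/205·1 = 1 ✓
b·c: (-27/41)·(-1/2) + 12/205·35/12 = 1/2 ✓
b·c²: (-27/41)·1/4 + 12/205·1225/144 = 1/3 ✓
b·Ac: 12/205·205/72 = 1/6 ✓; 3 stages ⇒ order 3.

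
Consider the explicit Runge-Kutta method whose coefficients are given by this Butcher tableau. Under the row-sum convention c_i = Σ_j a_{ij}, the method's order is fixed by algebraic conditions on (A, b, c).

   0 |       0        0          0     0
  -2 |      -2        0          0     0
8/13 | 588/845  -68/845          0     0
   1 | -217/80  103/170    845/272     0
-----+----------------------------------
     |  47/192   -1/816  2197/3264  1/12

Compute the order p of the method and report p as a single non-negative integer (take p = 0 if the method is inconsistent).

4

b = (47/192, -1/816, 2197/3264, 1/12)
c = (0, -2, 8/13, 1)
Ac = (0, 0, 136/845, 7/10)
Σ b_i: 47/192·1 + (-1/816)·1 + 2197/3264·1 + 1/12·1 = 1 ✓
b·c: (-1/816)·(-2) + 2197/3264·8/13 + 1/12·1 = 1/2 ✓
b·c²: (-1/816)·4 + 2197/3264·64/169 + 1/12·1 = 1/3 ✓
b·Ac: 2197/3264·136/845 + 1/12·7/10 = 1/6 ✓
b·c³: (-1/816)·(-8) + 2197/3264·512/2197 + 1/12·1 = 1/4 ✓
b·(c∘Ac): 2197/3264·1088/10985 + 1/12·7/10 = 1/8 ✓
b·Ac²: 2197/3264·(-272/845) + 1/12·18/5 = 1/12 ✓
b·A²c: 1/12·1/2 = 1/24 ✓; 4 stages ⇒ order 4.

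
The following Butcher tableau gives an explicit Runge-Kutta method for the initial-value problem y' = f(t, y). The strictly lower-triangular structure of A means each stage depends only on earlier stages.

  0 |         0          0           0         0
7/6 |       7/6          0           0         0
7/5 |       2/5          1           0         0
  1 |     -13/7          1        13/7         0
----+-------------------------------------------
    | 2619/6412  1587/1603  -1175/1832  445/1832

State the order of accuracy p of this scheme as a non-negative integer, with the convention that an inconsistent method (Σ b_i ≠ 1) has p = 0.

3

b = (2619/6412, 1587/1603, -1175/1832, 445/1832)
c = (0, 7/6, 7/5, 1)
Ac = (0, 0, 7/6, 113/30)
Σ b_i: 2619/6412·1 + 1587/1603·1 + (-1175/1832)·1 + 445/1832·1 = 1 ✓
b·c: 1587/1603·7/6 + (-1175/1832)·7/5 + 445/1832·1 = 1/2 ✓
b·c²: 1587/1603·49/36 + (-1175/1832)·49/25 + 445/1832·1 = 1/3 ✓
b·Ac: (-1175/1832)·7/6 + 445/1832·113/30 = 1/6 ✓
b·c³: 1587/1603·343/216 + (-1175/1832)·343/125 + 445/1832·1 = 4541/82440 ≠ 1/4 ⇒ order 3.
b·(c∘Ac): (-1175/1832)·49/30 + 445/1832·113/30 = -243/1832 ≠ 1/8
b·Ac²: (-1175/1832)·49/36 + 445/1832·4501/900 = 56357/164880 ≠ 1/12
b·A²c: 445/1832·13/6 = 5785/10992 ≠ 1/24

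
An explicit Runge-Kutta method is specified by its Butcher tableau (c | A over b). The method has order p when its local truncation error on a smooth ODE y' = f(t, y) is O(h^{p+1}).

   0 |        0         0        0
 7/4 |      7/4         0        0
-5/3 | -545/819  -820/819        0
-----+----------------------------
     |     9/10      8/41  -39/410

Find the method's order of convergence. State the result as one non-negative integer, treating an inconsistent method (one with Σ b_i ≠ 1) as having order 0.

3

b = (9/10, 8/41, -39/410)
c = (0, 7/4, -5/3)
Ac = (0, 0, -205/117)
Σ b_i: 9/10·1 + 8/41·1 + (-39/410)·1 = 1 ✓
b·c: 8/41·7/4 + (-39/410)·(-5/3) = 1/2 ✓
b·c²: 8/41·49/16 + (-39/410)·25/9 = 1/3 ✓
b·Ac: (-39/410)·(-205/117) = 1/6 ✓; 3 stages ⇒ order 3.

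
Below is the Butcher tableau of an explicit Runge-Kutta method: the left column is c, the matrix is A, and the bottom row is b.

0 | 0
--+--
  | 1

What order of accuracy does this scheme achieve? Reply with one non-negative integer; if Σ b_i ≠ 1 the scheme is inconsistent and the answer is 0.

1

b = (1)
c = (0)
Σ b_i: 1·1 = 1 ✓; 1 stage ⇒ order 1.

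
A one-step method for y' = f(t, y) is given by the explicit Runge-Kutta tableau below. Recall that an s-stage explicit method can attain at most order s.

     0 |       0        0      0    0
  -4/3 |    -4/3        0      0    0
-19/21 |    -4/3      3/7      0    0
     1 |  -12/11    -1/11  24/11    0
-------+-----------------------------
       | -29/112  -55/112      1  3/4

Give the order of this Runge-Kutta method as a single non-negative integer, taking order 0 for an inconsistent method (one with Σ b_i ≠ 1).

2

b = (-29/112, -55/112, 1, 3/4)
c = (0, -4/3, -19/21, 1)
Ac = (0, 0, -4/7, -428/231)
Σ b_i: (-29/112)·1 + (-55/112)·1 + 1·1 + 3/4·1 = 1 ✓
b·c: (-55/112)·(-4/3) + 1·(-19/21) + 3/4·1 = 1/2 ✓
b·c²: (-55/112)·16/9 + 1·361/441 + 3/4·1 = 409/588 ≠ 1/3 ⇒ order 2.
b·Ac: 1·(-4/7) + 3/4·(-428/231) = -151/77 ≠ 1/6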